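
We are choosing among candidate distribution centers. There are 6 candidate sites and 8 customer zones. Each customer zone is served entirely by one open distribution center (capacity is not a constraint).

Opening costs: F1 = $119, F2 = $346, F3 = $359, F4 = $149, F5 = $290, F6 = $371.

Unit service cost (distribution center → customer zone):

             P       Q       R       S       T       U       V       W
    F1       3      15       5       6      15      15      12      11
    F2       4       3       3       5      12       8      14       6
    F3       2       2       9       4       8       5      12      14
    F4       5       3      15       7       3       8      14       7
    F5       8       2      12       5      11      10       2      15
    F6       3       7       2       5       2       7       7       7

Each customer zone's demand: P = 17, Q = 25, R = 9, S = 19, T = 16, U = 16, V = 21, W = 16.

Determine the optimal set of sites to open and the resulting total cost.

For any fixed open set, each customer zone goes to its cheapest open site; total = fixed + service.
{F1, F4}: P→F1 3·17=51, Q→F4 3·25=75, R→F1 5·9=45, S→F1 6·19=114, T→F4 3·16=48, U→F4 8·16=128, V→F1 12·21=252, W→F4 7·16=112. Service 825; fixed 268; total 1093.
{F4, F5}: service 668 + fixed 439 = 1107
{F6}: P→F6 3·17=51, Q→F6 7·25=175, R→F6 2·9=18, S→F6 5·19=95, T→F6 2·16=32, U→F6 7·16=112, V→F6 7·21=147, W→F6 7·16=112. Service 742; fixed 371; total 1113.
{F1, F2, F3, F4, F5, F6}: P→F3 2·17=34, Q→F3 2·25=50, R→F6 2·9=18, S→F3 4·19=76, T→F6 2·16=32, U→F3 5·16=80, V→F5 2·21=42, W→F2 6·16=96. Service 428; fixed 1634; total 2062.
No other subset beats 1093.

Open F1 and F4; minimum total cost 1093.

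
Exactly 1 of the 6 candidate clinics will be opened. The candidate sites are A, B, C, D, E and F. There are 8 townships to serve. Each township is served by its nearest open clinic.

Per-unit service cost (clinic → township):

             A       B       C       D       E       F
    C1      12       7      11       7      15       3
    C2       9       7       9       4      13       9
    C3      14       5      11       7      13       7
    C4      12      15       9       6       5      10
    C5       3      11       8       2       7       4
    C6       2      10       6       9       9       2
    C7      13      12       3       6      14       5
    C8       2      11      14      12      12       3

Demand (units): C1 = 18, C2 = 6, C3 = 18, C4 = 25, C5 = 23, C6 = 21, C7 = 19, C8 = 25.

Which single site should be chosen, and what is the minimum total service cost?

With exactly 1 open, each township uses its cheapest among the chosen.
{F}: C1→F 3·18=54, C2→F 9·6=54, C3→F 7·18=126, C4→F 10·25=250, C5→F 4·23=92, C6→F 2·21=42, C7→F 5·19=95, C8→F 3·25=75. Service cost 788.
{D}: service cost 1075
{A}: service cost 1230
Among all 6 size-1 choices, {F} is lowest.

Choose F only; total service cost 788.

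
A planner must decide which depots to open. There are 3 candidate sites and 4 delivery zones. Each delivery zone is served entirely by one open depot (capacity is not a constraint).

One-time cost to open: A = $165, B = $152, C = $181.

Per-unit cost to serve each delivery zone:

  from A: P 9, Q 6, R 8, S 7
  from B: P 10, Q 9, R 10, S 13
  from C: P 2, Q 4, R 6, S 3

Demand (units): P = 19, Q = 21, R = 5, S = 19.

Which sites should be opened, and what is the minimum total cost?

Open C only; minimum total cost 390.

For any fixed open set, each delivery zone goes to its cheapest open site; total = fixed + service.
{C}: P→C 2·19=38, Q→C 4·21=84, R→C 6·5=30, S→C 3·19=57. Service 209; fixed 181; total 390.
{B, C}: P→C 2·19=38, Q→C 4·21=84, R→C 6·5=30, S→C 3·19=57. Service 209; fixed 333; total 542.
{A, C}: service 209 + fixed 346 = 555
{A, B, C}: service 209 + fixed 498 = 707
No other subset beats 390.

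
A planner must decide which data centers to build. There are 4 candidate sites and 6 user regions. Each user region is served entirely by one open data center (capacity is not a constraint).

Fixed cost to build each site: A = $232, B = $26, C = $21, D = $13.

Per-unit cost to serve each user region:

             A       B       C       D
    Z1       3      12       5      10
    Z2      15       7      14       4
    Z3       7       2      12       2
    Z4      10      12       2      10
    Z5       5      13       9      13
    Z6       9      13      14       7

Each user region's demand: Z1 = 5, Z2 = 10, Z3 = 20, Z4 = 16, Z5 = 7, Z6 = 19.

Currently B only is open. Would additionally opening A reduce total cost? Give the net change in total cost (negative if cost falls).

No — net change +23 (cost rises by 23).

Current service cost with {B}: 700.
Adding A: each user region re-picks its cheapest; new service cost 491, saving 209.
Extra fixed cost: 232. Net change = 232 − 209 = 23.
(Totals: 726 → 749.)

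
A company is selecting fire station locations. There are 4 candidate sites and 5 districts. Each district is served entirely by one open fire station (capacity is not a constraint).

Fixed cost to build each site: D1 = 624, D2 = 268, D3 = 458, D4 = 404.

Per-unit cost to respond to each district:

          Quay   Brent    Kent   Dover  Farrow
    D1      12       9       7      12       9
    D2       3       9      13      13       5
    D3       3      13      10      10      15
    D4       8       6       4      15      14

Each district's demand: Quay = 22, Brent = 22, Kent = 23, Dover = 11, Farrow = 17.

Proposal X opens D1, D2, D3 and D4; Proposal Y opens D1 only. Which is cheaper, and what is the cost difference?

Proposal Y is cheaper by 707.

Proposal X: {D1, D2, D3, D4}: Quay→D2 3·22=66, Brent→D4 6·22=132, Kent→D4 4·23=92, Dover→D3 10·11=110, Farrow→D2 5·17=85. Service 485; fixed 1754; total 2239.
Proposal Y: {D1}: Quay→D1 12·22=264, Brent→D1 9·22=198, Kent→D1 7·23=161, Dover→D1 12·11=132, Farrow→D1 9·17=153. Service 908; fixed 624; total 1532.
Difference: |2239 − 1532| = 707.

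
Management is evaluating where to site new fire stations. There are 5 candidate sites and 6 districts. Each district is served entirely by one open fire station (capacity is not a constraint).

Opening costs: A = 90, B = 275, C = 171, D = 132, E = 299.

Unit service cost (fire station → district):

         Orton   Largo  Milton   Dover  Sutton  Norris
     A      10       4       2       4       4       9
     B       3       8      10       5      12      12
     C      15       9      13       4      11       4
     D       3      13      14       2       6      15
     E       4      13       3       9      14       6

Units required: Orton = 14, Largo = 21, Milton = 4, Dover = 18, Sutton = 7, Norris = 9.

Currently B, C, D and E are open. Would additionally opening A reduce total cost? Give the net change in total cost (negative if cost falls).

Current service cost with {B, C, D, E}: 336.
Adding A: each district re-picks its cheapest; new service cost 234, saving 102.
Extra fixed cost: 90. Net change = 90 − 102 = -12.
(Totals: 1213 → 1201.)

Yes — net change −12 (cost falls by 12).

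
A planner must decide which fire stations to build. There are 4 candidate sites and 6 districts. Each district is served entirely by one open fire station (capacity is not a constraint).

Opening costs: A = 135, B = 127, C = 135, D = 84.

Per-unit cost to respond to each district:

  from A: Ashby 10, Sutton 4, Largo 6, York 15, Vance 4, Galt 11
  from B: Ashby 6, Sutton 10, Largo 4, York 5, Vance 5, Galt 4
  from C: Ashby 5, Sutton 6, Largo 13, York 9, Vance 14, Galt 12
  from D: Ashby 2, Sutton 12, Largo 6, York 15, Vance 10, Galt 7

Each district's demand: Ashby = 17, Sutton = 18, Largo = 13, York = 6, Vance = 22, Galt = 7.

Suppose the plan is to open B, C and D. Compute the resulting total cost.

Total cost: 708

Each district is assigned to its cheapest site among the open ones.
{B, C, D}: Ashby→D 2·17=34, Sutton→C 6·18=108, Largo→B 4·13=52, York→B 5·6=30, Vance→B 5·22=110, Galt→B 4·7=28. Service 362; fixed 346; total 708.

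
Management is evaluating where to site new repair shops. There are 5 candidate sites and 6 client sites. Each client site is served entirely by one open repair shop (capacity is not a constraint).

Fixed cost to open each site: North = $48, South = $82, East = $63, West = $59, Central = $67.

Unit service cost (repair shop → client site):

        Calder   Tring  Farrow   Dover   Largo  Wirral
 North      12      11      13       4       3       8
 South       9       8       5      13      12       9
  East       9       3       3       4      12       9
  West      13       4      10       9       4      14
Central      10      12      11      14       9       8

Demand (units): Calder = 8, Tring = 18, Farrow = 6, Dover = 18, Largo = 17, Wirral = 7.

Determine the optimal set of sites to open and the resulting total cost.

For any fixed open set, each client site goes to its cheapest open site; total = fixed + service.
{North, East}: Calder→East 9·8=72, Tring→East 3·18=54, Farrow→East 3·6=18, Dover→North 4·18=72, Largo→North 3·17=51, Wirral→North 8·7=56. Service 323; fixed 111; total 434.
{East, West}: Calder→East 9·8=72, Tring→East 3·18=54, Farrow→East 3·6=18, Dover→East 4·18=72, Largo→West 4·17=68, Wirral→East 9·7=63. Service 347; fixed 122; total 469.
{North, East, West}: Calder→East 9·8=72, Tring→East 3·18=54, Farrow→East 3·6=18, Dover→North 4·18=72, Largo→North 3·17=51, Wirral→North 8·7=56. Service 323; fixed 170; total 493.
{North, South, East, West, Central}: Calder→South 9·8=72, Tring→East 3·18=54, Farrow→East 3·6=18, Dover→North 4·18=72, Largo→North 3·17=51, Wirral→North 8·7=56. Service 323; fixed 319; total 642.
No other subset beats 434.

Open North and East; minimum total cost 434.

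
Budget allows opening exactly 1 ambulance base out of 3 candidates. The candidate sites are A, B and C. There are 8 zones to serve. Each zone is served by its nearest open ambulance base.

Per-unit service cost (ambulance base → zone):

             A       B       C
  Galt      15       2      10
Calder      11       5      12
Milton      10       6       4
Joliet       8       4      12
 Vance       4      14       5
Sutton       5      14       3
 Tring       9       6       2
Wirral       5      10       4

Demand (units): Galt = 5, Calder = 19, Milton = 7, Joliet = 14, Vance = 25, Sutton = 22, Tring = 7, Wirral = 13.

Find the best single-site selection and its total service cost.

Choose C only; total service cost 731.

With exactly 1 open, each zone uses its cheapest among the chosen.
{C}: Galt→C 10·5=50, Calder→C 12·19=228, Milton→C 4·7=28, Joliet→C 12·14=168, Vance→C 5·25=125, Sutton→C 3·22=66, Tring→C 2·7=14, Wirral→C 4·13=52. Service cost 731.
{A}: service cost 804
{B}: service cost 1033
Among all 3 size-1 choices, {C} is lowest.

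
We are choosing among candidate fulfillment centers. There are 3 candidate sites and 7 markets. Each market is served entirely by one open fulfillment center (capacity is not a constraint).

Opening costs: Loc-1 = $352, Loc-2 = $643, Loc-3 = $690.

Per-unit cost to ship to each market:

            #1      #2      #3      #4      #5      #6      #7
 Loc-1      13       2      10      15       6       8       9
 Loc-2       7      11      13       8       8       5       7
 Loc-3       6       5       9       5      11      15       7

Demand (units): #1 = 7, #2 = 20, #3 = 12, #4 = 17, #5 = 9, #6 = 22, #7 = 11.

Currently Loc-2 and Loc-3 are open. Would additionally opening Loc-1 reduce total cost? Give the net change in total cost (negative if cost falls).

Current service cost with {Loc-2, Loc-3}: 594.
Adding Loc-1: each market re-picks its cheapest; new service cost 516, saving 78.
Extra fixed cost: 352. Net change = 352 − 78 = 274.
(Totals: 1927 → 2201.)

No — net change +274 (cost rises by 274).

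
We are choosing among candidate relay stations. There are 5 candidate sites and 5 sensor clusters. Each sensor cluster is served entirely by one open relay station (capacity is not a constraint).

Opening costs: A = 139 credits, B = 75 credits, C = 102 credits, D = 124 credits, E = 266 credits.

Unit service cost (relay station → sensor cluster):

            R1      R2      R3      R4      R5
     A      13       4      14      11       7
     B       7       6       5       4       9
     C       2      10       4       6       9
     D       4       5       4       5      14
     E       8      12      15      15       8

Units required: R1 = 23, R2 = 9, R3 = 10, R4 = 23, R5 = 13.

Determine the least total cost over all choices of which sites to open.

For any fixed open set, each sensor cluster goes to its cheapest open site; total = fixed + service.
{B, C}: R1→C 2·23=46, R2→B 6·9=54, R3→C 4·10=40, R4→B 4·23=92, R5→B 9·13=117. Service 349; fixed 177; total 526.
{C}: R1→C 2·23=46, R2→C 10·9=90, R3→C 4·10=40, R4→C 6·23=138, R5→C 9·13=117. Service 431; fixed 102; total 533.
{B}: service 474 + fixed 75 = 549
{A, B, C, D, E}: R1→C 2·23=46, R2→A 4·9=36, R3→C 4·10=40, R4→B 4·23=92, R5→A 7·13=91. Service 305; fixed 706; total 1011.
No other subset beats 526.

Minimum total cost: 526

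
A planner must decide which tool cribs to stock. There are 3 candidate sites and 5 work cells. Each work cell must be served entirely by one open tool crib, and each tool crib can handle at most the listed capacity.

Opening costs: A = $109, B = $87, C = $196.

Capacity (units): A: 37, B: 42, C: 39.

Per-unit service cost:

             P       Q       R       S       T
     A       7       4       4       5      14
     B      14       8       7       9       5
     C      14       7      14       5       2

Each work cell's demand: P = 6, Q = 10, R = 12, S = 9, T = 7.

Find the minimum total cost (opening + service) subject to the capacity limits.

Open {A, B}: P→A 7·6=42, Q→A 4·10=40, R→A 4·12=48, S→A 5·9=45, T→B 5·7=35.
Loads: A carries 37/37, B carries 7/42. Service 210; fixed 196; total 406.
Next best feasible plan costs 442.

Minimum total cost: 406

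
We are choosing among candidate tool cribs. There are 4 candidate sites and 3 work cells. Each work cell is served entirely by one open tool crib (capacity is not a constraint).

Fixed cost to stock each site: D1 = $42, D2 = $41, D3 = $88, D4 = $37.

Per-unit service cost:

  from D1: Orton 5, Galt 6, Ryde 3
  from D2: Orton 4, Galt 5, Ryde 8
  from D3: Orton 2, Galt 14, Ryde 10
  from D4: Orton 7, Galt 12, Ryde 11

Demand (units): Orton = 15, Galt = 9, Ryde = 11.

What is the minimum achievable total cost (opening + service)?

For any fixed open set, each work cell goes to its cheapest open site; total = fixed + service.
{D1}: Orton→D1 5·15=75, Galt→D1 6·9=54, Ryde→D1 3·11=33. Service 162; fixed 42; total 204.
{D1, D2}: Orton→D2 4·15=60, Galt→D2 5·9=45, Ryde→D1 3·11=33. Service 138; fixed 83; total 221.
{D2}: Orton→D2 4·15=60, Galt→D2 5·9=45, Ryde→D2 8·11=88. Service 193; fixed 41; total 234.
{D1, D2, D3, D4}: service 108 + fixed 208 = 316
(All 15 nonempty subsets were checked; D1 only is lowest.)

Minimum total cost: 204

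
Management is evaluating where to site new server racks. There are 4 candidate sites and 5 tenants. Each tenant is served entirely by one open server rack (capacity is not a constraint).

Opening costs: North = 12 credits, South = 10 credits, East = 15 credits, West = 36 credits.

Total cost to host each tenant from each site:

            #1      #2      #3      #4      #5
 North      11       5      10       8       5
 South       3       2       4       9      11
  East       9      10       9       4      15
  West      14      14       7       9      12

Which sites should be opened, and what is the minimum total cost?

For any fixed open set, each tenant goes to its cheapest open site; total = fixed + service.
{South}: #1→South 3, #2→South 2, #3→South 4, #4→South 9, #5→South 11. Service 29; fixed 10; total 39.
{North, South}: #1→South 3, #2→South 2, #3→South 4, #4→North 8, #5→North 5. Service 22; fixed 22; total 44.
{South, East}: #1→South 3, #2→South 2, #3→South 4, #4→East 4, #5→South 11. Service 24; fixed 25; total 49.
{North, South, East, West}: service 18 + fixed 73 = 91
(All 15 nonempty subsets were checked; South only is lowest.)

Open South only; minimum total cost 39.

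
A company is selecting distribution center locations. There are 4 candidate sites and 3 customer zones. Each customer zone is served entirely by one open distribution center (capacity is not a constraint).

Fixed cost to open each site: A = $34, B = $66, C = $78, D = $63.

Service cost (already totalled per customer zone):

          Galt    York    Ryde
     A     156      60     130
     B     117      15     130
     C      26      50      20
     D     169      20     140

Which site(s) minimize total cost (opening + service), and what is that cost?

For any fixed open set, each customer zone goes to its cheapest open site; total = fixed + service.
{C}: Galt→C 26, York→C 50, Ryde→C 20. Service 96; fixed 78; total 174.
{B, C}: Galt→C 26, York→B 15, Ryde→C 20. Service 61; fixed 144; total 205.
{C, D}: service 66 + fixed 141 = 207
{A, B, C, D}: Galt→C 26, York→B 15, Ryde→C 20. Service 61; fixed 241; total 302.
(All 15 nonempty subsets were checked; C only is lowest.)

Open C only; minimum total cost 174.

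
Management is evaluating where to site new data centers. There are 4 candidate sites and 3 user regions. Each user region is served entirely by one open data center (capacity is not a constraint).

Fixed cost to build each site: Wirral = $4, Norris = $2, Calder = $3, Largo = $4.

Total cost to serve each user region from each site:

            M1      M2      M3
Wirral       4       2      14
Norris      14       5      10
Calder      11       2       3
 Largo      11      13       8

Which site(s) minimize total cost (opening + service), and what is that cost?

Open Wirral and Calder; minimum total cost 16.

For any fixed open set, each user region goes to its cheapest open site; total = fixed + service.
{Wirral, Calder}: M1→Wirral 4, M2→Wirral 2, M3→Calder 3. Service 9; fixed 7; total 16.
{Wirral, Norris, Calder}: service 9 + fixed 9 = 18
{Calder}: M1→Calder 11, M2→Calder 2, M3→Calder 3. Service 16; fixed 3; total 19.
{Wirral, Norris, Calder, Largo}: M1→Wirral 4, M2→Wirral 2, M3→Calder 3. Service 9; fixed 13; total 22.
No other subset beats 16.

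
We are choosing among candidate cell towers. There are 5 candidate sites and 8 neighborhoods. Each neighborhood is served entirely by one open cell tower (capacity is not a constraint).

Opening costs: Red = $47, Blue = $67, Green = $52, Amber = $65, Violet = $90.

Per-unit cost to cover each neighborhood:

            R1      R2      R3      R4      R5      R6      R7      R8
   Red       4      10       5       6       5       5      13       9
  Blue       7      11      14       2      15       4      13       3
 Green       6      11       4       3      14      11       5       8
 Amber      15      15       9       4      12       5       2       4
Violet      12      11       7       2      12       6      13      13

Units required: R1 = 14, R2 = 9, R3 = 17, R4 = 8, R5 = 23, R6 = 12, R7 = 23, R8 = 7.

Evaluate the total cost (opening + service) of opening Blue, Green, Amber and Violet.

Total cost: 932

Each neighborhood is assigned to its cheapest site among the open ones.
{Blue, Green, Amber, Violet}: R1→Green 6·14=84, R2→Blue 11·9=99, R3→Green 4·17=68, R4→Blue 2·8=16, R5→Amber 12·23=276, R6→Blue 4·12=48, R7→Amber 2·23=46, R8→Blue 3·7=21. Service 658; fixed 274; total 932.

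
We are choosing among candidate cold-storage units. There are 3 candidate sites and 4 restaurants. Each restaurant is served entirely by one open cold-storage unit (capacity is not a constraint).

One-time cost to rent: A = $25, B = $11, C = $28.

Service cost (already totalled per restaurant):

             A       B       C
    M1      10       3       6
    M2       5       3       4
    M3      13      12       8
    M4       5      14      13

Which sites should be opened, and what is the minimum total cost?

For any fixed open set, each restaurant goes to its cheapest open site; total = fixed + service.
{B}: M1→B 3, M2→B 3, M3→B 12, M4→B 14. Service 32; fixed 11; total 43.
{A}: M1→A 10, M2→A 5, M3→A 13, M4→A 5. Service 33; fixed 25; total 58.
{A, B}: service 23 + fixed 36 = 59
{A, B, C}: service 19 + fixed 64 = 83
No other subset beats 43.

Open B only; minimum total cost 43.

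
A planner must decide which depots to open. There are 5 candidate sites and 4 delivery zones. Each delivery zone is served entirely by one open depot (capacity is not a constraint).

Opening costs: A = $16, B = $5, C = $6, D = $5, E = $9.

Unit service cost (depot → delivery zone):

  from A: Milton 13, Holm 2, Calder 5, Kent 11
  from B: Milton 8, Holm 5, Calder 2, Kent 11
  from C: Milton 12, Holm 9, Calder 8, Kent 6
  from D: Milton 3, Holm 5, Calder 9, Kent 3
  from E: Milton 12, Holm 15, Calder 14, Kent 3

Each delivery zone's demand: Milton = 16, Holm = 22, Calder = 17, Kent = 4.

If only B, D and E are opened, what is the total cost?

Each delivery zone is assigned to its cheapest site among the open ones.
{B, D, E}: Milton→D 3·16=48, Holm→B 5·22=110, Calder→B 2·17=34, Kent→D 3·4=12. Service 204; fixed 19; total 223.

Total cost: 223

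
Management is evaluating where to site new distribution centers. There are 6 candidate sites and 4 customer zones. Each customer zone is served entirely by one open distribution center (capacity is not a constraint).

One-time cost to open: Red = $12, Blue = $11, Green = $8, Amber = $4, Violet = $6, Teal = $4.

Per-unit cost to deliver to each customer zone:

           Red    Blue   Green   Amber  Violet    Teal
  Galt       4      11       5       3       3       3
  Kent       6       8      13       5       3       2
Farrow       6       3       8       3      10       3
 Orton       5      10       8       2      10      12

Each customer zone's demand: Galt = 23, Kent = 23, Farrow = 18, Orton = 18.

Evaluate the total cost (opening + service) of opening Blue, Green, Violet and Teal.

Each customer zone is assigned to its cheapest site among the open ones.
{Blue, Green, Violet, Teal}: Galt→Violet 3·23=69, Kent→Teal 2·23=46, Farrow→Blue 3·18=54, Orton→Green 8·18=144. Service 313; fixed 29; total 342.

Total cost: 342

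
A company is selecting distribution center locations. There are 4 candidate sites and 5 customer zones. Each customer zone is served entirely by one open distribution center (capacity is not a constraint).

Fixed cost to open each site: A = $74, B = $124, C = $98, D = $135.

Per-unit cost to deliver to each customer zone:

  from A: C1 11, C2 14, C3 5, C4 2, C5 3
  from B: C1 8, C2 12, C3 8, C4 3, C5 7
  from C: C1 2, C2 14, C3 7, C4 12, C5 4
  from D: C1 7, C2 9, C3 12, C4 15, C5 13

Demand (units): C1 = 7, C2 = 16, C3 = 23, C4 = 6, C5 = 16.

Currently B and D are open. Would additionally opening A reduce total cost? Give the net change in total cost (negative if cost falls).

Current service cost with {B, D}: 507.
Adding A: each customer zone re-picks its cheapest; new service cost 368, saving 139.
Extra fixed cost: 74. Net change = 74 − 139 = -65.
(Totals: 766 → 701.)

Yes — net change −65 (cost falls by 65).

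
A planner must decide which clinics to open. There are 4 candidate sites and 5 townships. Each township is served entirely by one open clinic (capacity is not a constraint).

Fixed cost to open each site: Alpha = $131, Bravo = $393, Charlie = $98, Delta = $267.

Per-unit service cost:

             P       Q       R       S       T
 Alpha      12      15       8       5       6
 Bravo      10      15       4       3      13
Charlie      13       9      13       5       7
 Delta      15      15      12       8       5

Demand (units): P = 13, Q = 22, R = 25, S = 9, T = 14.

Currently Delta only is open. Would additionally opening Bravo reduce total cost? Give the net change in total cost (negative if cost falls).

No — net change +83 (cost rises by 83).

Current service cost with {Delta}: 967.
Adding Bravo: each township re-picks its cheapest; new service cost 657, saving 310.
Extra fixed cost: 393. Net change = 393 − 310 = 83.
(Totals: 1234 → 1317.)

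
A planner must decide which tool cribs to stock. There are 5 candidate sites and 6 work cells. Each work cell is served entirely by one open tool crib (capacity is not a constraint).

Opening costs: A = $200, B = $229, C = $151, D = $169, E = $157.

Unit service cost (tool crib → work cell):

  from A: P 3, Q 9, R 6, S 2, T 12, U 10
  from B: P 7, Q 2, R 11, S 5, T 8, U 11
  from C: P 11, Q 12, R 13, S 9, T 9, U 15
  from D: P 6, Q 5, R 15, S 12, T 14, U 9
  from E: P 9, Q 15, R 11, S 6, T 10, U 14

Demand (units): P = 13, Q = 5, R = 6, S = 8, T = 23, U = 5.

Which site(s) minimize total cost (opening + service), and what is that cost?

Open A only; minimum total cost 662.

For any fixed open set, each work cell goes to its cheapest open site; total = fixed + service.
{A}: P→A 3·13=39, Q→A 9·5=45, R→A 6·6=36, S→A 2·8=16, T→A 12·23=276, U→A 10·5=50. Service 462; fixed 200; total 662.
{B}: P→B 7·13=91, Q→B 2·5=10, R→B 11·6=66, S→B 5·8=40, T→B 8·23=184, U→B 11·5=55. Service 446; fixed 229; total 675.
{A, C}: service 393 + fixed 351 = 744
{A, B, C, D, E}: service 330 + fixed 906 = 1236
No other subset beats 662.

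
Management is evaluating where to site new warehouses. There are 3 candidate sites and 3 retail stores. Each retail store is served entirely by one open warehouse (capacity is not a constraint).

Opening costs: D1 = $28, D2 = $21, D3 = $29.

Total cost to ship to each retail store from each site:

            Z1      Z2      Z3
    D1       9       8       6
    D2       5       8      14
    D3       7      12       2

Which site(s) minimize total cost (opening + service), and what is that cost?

For any fixed open set, each retail store goes to its cheapest open site; total = fixed + service.
{D2}: Z1→D2 5, Z2→D2 8, Z3→D2 14. Service 27; fixed 21; total 48.
{D3}: Z1→D3 7, Z2→D3 12, Z3→D3 2. Service 21; fixed 29; total 50.
{D1}: Z1→D1 9, Z2→D1 8, Z3→D1 6. Service 23; fixed 28; total 51.
{D1, D2, D3}: Z1→D2 5, Z2→D1 8, Z3→D3 2. Service 15; fixed 78; total 93.
(All 7 nonempty subsets were checked; D2 only is lowest.)

Open D2 only; minimum total cost 48.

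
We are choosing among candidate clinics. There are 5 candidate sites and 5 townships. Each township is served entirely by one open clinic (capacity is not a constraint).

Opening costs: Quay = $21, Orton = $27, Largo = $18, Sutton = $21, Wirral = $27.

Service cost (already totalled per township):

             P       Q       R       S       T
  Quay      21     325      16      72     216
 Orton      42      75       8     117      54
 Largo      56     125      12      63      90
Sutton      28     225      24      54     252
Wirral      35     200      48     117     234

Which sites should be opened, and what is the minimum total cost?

Open Orton and Sutton; minimum total cost 267.

For any fixed open set, each township goes to its cheapest open site; total = fixed + service.
{Orton, Sutton}: P→Sutton 28, Q→Orton 75, R→Orton 8, S→Sutton 54, T→Orton 54. Service 219; fixed 48; total 267.
{Quay, Orton}: service 230 + fixed 48 = 278
{Quay, Orton, Sutton}: service 212 + fixed 69 = 281
{Quay, Orton, Largo, Sutton, Wirral}: P→Quay 21, Q→Orton 75, R→Orton 8, S→Sutton 54, T→Orton 54. Service 212; fixed 114; total 326.
No other subset beats 267.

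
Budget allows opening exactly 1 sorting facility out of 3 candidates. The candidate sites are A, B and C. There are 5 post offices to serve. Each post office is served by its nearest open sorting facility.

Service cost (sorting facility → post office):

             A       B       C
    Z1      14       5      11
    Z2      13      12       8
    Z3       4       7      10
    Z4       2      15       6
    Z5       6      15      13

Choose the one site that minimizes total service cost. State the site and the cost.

Choose A only; total service cost 39.

With exactly 1 open, each post office uses its cheapest among the chosen.
{A}: Z1→A 14, Z2→A 13, Z3→A 4, Z4→A 2, Z5→A 6. Service cost 39.
{C}: service cost 48
{B}: service cost 54
Among all 3 size-1 choices, {A} is lowest.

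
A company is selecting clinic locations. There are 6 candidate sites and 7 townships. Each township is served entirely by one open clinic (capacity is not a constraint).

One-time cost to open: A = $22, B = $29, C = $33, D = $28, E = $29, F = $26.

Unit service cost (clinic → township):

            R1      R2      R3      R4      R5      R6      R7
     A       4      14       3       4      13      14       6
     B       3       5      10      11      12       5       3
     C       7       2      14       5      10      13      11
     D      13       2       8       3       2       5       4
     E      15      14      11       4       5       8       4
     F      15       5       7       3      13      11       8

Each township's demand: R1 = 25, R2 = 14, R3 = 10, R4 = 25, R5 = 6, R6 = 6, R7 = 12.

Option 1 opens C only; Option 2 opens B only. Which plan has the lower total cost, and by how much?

Option 1: {C}: R1→C 7·25=175, R2→C 2·14=28, R3→C 14·10=140, R4→C 5·25=125, R5→C 10·6=60, R6→C 13·6=78, R7→C 11·12=132. Service 738; fixed 33; total 771.
Option 2: {B}: R1→B 3·25=75, R2→B 5·14=70, R3→B 10·10=100, R4→B 11·25=275, R5→B 12·6=72, R6→B 5·6=30, R7→B 3·12=36. Service 658; fixed 29; total 687.
Difference: |771 − 687| = 84.

Option 2 is cheaper by 84.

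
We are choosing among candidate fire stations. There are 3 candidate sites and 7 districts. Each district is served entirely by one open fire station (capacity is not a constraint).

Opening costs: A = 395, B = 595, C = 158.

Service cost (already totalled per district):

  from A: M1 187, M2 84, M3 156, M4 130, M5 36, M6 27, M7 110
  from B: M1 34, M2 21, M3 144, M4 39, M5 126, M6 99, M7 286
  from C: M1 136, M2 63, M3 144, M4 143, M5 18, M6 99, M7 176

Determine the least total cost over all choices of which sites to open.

Minimum total cost: 937

For any fixed open set, each district goes to its cheapest open site; total = fixed + service.
{C}: M1→C 136, M2→C 63, M3→C 144, M4→C 143, M5→C 18, M6→C 99, M7→C 176. Service 779; fixed 158; total 937.
{A}: service 730 + fixed 395 = 1125
{A, C}: service 628 + fixed 553 = 1181
{A, B, C}: M1→B 34, M2→B 21, M3→B 144, M4→B 39, M5→C 18, M6→A 27, M7→A 110. Service 393; fixed 1148; total 1541.
No other subset beats 937.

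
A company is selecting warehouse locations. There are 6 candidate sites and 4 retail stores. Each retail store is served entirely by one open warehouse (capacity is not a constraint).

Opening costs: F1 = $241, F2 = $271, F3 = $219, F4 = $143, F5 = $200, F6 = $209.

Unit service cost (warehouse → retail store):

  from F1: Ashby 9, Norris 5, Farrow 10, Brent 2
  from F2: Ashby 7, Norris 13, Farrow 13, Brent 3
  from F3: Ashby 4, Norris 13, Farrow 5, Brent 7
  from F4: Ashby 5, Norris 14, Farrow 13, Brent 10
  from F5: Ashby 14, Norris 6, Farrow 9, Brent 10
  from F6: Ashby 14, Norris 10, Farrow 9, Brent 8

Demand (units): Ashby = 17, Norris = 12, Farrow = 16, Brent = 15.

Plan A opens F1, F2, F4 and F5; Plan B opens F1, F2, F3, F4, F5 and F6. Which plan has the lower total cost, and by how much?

Plan A is cheaper by 347.

Plan A: {F1, F2, F4, F5}: Ashby→F4 5·17=85, Norris→F1 5·12=60, Farrow→F5 9·16=144, Brent→F1 2·15=30. Service 319; fixed 855; total 1174.
Plan B: {F1, F2, F3, F4, F5, F6}: Ashby→F3 4·17=68, Norris→F1 5·12=60, Farrow→F3 5·16=80, Brent→F1 2·15=30. Service 238; fixed 1283; total 1521.
Difference: |1174 − 1521| = 347.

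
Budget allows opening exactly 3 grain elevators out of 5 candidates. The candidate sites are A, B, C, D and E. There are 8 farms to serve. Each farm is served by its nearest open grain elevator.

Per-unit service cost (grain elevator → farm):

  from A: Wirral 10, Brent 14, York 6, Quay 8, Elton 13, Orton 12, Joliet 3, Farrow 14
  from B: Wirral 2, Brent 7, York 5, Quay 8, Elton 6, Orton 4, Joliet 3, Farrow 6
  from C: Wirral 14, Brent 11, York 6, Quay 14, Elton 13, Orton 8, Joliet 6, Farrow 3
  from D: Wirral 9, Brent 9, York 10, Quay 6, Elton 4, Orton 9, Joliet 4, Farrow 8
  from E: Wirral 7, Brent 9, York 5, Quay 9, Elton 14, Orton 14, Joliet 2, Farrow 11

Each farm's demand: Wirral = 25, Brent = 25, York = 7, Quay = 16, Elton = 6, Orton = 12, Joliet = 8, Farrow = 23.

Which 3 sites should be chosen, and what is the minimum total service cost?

With exactly 3 open, each farm uses its cheapest among the chosen.
{B, C, D}: Wirral→B 2·25=50, Brent→B 7·25=175, York→B 5·7=35, Quay→D 6·16=96, Elton→D 4·6=24, Orton→B 4·12=48, Joliet→B 3·8=24, Farrow→C 3·23=69. Service cost 521.
{B, C, E}: service cost 557
{A, B, C}: service cost 565
Among all 10 size-3 choices, {B, C, D} is lowest.

Choose B, C and D; total service cost 521.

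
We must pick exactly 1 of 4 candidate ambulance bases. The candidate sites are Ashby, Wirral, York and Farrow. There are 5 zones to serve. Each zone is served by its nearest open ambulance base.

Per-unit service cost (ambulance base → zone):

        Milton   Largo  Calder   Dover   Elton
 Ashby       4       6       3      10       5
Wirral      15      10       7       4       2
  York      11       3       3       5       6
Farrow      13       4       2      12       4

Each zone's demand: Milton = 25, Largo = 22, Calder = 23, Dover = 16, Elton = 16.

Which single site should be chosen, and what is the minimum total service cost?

Choose Ashby only; total service cost 541.

With exactly 1 open, each zone uses its cheapest among the chosen.
{Ashby}: Milton→Ashby 4·25=100, Largo→Ashby 6·22=132, Calder→Ashby 3·23=69, Dover→Ashby 10·16=160, Elton→Ashby 5·16=80. Service cost 541.
{York}: service cost 586
{Farrow}: service cost 715
Among all 4 size-1 choices, {Ashby} is lowest.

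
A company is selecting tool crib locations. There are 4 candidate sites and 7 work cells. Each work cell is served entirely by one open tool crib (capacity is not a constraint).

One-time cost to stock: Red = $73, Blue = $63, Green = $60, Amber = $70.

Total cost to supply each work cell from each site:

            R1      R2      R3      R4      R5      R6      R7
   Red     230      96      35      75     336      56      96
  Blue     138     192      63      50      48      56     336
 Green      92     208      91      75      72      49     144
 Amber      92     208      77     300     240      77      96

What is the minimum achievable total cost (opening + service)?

For any fixed open set, each work cell goes to its cheapest open site; total = fixed + service.
{Red, Green}: R1→Green 92, R2→Red 96, R3→Red 35, R4→Red 75, R5→Green 72, R6→Green 49, R7→Red 96. Service 515; fixed 133; total 648.
{Red, Blue}: R1→Blue 138, R2→Red 96, R3→Red 35, R4→Blue 50, R5→Blue 48, R6→Red 56, R7→Red 96. Service 519; fixed 136; total 655.
{Red, Blue, Green}: service 466 + fixed 196 = 662
{Red, Blue, Green, Amber}: service 466 + fixed 266 = 732
No other subset beats 648.

Minimum total cost: 648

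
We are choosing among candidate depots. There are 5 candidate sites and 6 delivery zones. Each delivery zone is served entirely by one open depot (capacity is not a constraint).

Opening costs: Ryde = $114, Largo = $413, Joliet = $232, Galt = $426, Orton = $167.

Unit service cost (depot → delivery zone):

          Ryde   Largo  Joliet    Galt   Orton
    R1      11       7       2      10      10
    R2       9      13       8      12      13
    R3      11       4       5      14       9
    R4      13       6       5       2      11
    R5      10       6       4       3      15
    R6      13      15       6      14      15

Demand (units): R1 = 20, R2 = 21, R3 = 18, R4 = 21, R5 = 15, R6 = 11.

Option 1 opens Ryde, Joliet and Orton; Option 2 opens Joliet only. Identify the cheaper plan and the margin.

Option 2 is cheaper by 281.

Option 1: {Ryde, Joliet, Orton}: R1→Joliet 2·20=40, R2→Joliet 8·21=168, R3→Joliet 5·18=90, R4→Joliet 5·21=105, R5→Joliet 4·15=60, R6→Joliet 6·11=66. Service 529; fixed 513; total 1042.
Option 2: {Joliet}: R1→Joliet 2·20=40, R2→Joliet 8·21=168, R3→Joliet 5·18=90, R4→Joliet 5·21=105, R5→Joliet 4·15=60, R6→Joliet 6·11=66. Service 529; fixed 232; total 761.
Difference: |1042 − 761| = 281.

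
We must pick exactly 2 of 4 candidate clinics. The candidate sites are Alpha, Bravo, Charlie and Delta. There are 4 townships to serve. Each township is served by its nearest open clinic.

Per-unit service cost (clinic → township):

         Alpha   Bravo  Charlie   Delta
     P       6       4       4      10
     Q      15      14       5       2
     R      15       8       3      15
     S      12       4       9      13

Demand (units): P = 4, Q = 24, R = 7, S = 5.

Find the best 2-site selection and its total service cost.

Choose Charlie and Delta; total service cost 130.

With exactly 2 open, each township uses its cheapest among the chosen.
{Charlie, Delta}: P→Charlie 4·4=16, Q→Delta 2·24=48, R→Charlie 3·7=21, S→Charlie 9·5=45. Service cost 130.
{Bravo, Delta}: service cost 140
{Bravo, Charlie}: service cost 177
Among all 6 size-2 choices, {Charlie, Delta} is lowest.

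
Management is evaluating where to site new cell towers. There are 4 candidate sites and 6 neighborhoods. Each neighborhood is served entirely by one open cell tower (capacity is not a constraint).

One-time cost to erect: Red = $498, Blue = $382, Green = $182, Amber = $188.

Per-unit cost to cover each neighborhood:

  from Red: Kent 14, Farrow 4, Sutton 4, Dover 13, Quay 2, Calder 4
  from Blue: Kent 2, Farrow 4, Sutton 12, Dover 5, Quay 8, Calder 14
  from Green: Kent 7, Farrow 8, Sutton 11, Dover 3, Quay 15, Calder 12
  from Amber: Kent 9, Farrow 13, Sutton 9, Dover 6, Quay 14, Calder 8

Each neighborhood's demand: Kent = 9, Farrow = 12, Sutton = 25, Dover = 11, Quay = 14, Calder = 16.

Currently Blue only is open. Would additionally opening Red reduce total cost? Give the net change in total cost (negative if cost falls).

Current service cost with {Blue}: 757.
Adding Red: each neighborhood re-picks its cheapest; new service cost 313, saving 444.
Extra fixed cost: 498. Net change = 498 − 444 = 54.
(Totals: 1139 → 1193.)

No — net change +54 (cost rises by 54).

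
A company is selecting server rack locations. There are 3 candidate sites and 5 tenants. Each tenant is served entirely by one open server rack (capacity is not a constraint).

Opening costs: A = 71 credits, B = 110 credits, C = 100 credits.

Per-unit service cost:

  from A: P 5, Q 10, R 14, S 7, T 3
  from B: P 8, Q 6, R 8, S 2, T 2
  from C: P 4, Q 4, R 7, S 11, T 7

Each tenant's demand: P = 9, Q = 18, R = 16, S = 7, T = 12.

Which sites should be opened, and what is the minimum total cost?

For any fixed open set, each tenant goes to its cheapest open site; total = fixed + service.
{B}: P→B 8·9=72, Q→B 6·18=108, R→B 8·16=128, S→B 2·7=14, T→B 2·12=24. Service 346; fixed 110; total 456.
{B, C}: service 258 + fixed 210 = 468
{A, C}: P→C 4·9=36, Q→C 4·18=72, R→C 7·16=112, S→A 7·7=49, T→A 3·12=36. Service 305; fixed 171; total 476.
{A, B, C}: P→C 4·9=36, Q→C 4·18=72, R→C 7·16=112, S→B 2·7=14, T→B 2·12=24. Service 258; fixed 281; total 539.
No other subset beats 456.

Open B only; minimum total cost 456.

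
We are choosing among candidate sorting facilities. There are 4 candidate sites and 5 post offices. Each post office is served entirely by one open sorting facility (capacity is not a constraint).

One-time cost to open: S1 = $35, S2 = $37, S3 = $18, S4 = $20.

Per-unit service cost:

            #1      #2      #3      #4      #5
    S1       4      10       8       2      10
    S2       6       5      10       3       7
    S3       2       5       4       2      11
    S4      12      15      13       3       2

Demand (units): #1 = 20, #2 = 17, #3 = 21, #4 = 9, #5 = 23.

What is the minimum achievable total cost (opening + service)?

Minimum total cost: 311

For any fixed open set, each post office goes to its cheapest open site; total = fixed + service.
{S3, S4}: #1→S3 2·20=40, #2→S3 5·17=85, #3→S3 4·21=84, #4→S3 2·9=18, #5→S4 2·23=46. Service 273; fixed 38; total 311.
{S1, S3, S4}: service 273 + fixed 73 = 346
{S2, S3, S4}: #1→S3 2·20=40, #2→S2 5·17=85, #3→S3 4·21=84, #4→S3 2·9=18, #5→S4 2·23=46. Service 273; fixed 75; total 348.
{S1, S2, S3, S4}: service 273 + fixed 110 = 383
No other subset beats 311.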